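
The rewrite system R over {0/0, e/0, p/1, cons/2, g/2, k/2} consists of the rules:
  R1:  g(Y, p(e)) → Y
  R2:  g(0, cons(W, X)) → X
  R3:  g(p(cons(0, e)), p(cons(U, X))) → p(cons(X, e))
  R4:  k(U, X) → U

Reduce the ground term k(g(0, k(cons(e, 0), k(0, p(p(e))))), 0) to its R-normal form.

1. k(g(0, k(cons(e, 0), k(0, p(p(e))))), 0)  →  g(0, k(cons(e, 0), k(0, p(p(e)))))   [R4 at ε]
2. g(0, k(cons(e, 0), k(0, p(p(e)))))  →  g(0, cons(e, 0))   [R4 at 2]
3. g(0, cons(e, 0))  →  0   [R2 at ε]

0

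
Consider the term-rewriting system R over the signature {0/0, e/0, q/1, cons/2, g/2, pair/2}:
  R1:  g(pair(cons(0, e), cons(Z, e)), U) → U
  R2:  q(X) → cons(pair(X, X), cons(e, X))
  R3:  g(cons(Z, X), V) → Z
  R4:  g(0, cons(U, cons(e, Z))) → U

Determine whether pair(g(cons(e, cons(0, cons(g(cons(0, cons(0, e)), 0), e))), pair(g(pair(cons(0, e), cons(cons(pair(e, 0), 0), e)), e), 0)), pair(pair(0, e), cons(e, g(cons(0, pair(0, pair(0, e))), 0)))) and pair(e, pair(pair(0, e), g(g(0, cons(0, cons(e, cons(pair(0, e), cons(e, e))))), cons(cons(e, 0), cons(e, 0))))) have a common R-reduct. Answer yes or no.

yes — NF(t₁) = pair(e, pair(pair(0, e), cons(e, 0))), NF(t₂) = pair(e, pair(pair(0, e), cons(e, 0)))

Reduce t₁ = pair(g(cons(e, cons(0, cons(g(cons(0, cons(0, e)), 0), e))), pair(g(pair(cons(0, e), cons(cons(pair(e, 0), 0), e)), e), 0)), pair(pair(0, e), cons(e, g(cons(0, pair(0, pair(0, e))), 0)))):
1. pair(g(cons(e, cons(0, cons(g(cons(0, cons(0, e)), 0), e))), pair(g(pair(cons(0, e), cons(cons(pair(e, 0), 0), e)), e), 0)), pair(pair(0, e), cons(e, g(cons(0, pair(0, pair(0, e))), 0))))  →  pair(e, pair(pair(0, e), cons(e, g(cons(0, pair(0, pair(0, e))), 0))))   [R3 at 1]
2. pair(e, pair(pair(0, e), cons(e, g(cons(0, pair(0, pair(0, e))), 0))))  →  pair(e, pair(pair(0, e), cons(e, 0)))   [R3 at 2.2.2]

Reduce t₂ = pair(e, pair(pair(0, e), g(g(0, cons(0, cons(e, cons(pair(0, e), cons(e, e))))), cons(cons(e, 0), cons(e, 0))))):
1. pair(e, pair(pair(0, e), g(g(0, cons(0, cons(e, cons(pair(0, e), cons(e, e))))), cons(cons(e, 0), cons(e, 0)))))  →  pair(e, pair(pair(0, e), g(0, cons(cons(e, 0), cons(e, 0)))))   [R4 at 2.2.1]
2. pair(e, pair(pair(0, e), g(0, cons(cons(e, 0), cons(e, 0)))))  →  pair(e, pair(pair(0, e), cons(e, 0)))   [R4 at 2.2]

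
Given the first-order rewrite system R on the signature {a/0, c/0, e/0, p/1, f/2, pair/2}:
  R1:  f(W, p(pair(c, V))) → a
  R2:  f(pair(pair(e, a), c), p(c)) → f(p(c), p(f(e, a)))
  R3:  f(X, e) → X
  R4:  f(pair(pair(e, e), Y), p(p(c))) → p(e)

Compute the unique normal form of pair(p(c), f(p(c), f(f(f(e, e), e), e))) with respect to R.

1. pair(p(c), f(p(c), f(f(f(e, e), e), e)))  →  pair(p(c), f(p(c), f(f(e, e), e)))   [R3 at 2.2]
2. pair(p(c), f(p(c), f(f(e, e), e)))  →  pair(p(c), f(p(c), f(e, e)))   [R3 at 2.2]
3. pair(p(c), f(p(c), f(e, e)))  →  pair(p(c), f(p(c), e))   [R3 at 2.2]
4. pair(p(c), f(p(c), e))  →  pair(p(c), p(c))   [R3 at 2]

pair(p(c), p(c))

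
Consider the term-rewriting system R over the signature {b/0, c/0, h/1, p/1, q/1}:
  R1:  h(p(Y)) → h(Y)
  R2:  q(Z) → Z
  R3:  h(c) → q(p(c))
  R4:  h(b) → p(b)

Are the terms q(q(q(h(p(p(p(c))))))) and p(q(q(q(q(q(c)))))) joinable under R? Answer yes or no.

yes — NF(t₁) = p(c), NF(t₂) = p(c)

Reduce t₁ = q(q(q(h(p(p(p(c))))))):
1. q(q(q(h(p(p(p(c)))))))  →  q(q(h(p(p(p(c))))))   [R2 at ε]
2. q(q(h(p(p(p(c))))))  →  q(h(p(p(p(c)))))   [R2 at ε]
3. q(h(p(p(p(c)))))  →  h(p(p(p(c))))   [R2 at ε]
4. h(p(p(p(c))))  →  h(p(p(c)))   [R1 at ε]
5. h(p(p(c)))  →  h(p(c))   [R1 at ε]
6. h(p(c))  →  h(c)   [R1 at ε]
7. h(c)  →  q(p(c))   [R3 at ε]
8. q(p(c))  →  p(c)   [R2 at ε]

Reduce t₂ = p(q(q(q(q(q(c)))))):
1. p(q(q(q(q(q(c))))))  →  p(q(q(q(q(c)))))   [R2 at 1]
2. p(q(q(q(q(c)))))  →  p(q(q(q(c))))   [R2 at 1]
3. p(q(q(q(c))))  →  p(q(q(c)))   [R2 at 1]
4. p(q(q(c)))  →  p(q(c))   [R2 at 1]
5. p(q(c))  →  p(c)   [R2 at 1]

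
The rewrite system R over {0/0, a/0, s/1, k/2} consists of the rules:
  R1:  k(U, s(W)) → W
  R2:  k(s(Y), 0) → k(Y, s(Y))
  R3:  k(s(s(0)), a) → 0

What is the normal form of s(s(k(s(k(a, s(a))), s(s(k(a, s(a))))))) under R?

s(s(s(a)))

1. s(s(k(s(k(a, s(a))), s(s(k(a, s(a)))))))  →  s(s(s(k(a, s(a)))))   [R1 at 1.1]
2. s(s(s(k(a, s(a)))))  →  s(s(s(a)))   [R1 at 1.1.1]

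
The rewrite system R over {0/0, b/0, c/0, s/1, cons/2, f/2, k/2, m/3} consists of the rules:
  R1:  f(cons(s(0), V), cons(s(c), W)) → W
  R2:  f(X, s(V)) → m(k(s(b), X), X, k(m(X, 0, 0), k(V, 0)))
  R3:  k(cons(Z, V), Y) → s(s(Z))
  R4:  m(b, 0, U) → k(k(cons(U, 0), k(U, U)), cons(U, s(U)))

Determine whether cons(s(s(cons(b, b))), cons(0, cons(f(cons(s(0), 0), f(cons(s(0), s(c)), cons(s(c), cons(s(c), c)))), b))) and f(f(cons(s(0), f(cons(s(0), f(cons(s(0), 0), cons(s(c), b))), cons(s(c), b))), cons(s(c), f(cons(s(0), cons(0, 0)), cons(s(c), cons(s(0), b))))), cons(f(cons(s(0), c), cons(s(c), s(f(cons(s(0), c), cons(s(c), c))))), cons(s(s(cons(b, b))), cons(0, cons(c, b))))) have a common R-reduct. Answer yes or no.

yes — NF(t₁) = cons(s(s(cons(b, b))), cons(0, cons(c, b))), NF(t₂) = cons(s(s(cons(b, b))), cons(0, cons(c, b)))

Reduce t₁ = cons(s(s(cons(b, b))), cons(0, cons(f(cons(s(0), 0), f(cons(s(0), s(c)), cons(s(c), cons(s(c), c)))), b))):
1. cons(s(s(cons(b, b))), cons(0, cons(f(cons(s(0), 0), f(cons(s(0), s(c)), cons(s(c), cons(s(c), c)))), b)))  →  cons(s(s(cons(b, b))), cons(0, cons(f(cons(s(0), 0), cons(s(c), c)), b)))   [R1 at 2.2.1.2]
2. cons(s(s(cons(b, b))), cons(0, cons(f(cons(s(0), 0), cons(s(c), c)), b)))  →  cons(s(s(cons(b, b))), cons(0, cons(c, b)))   [R1 at 2.2.1]

Reduce t₂ = f(f(cons(s(0), f(cons(s(0), f(cons(s(0), 0), cons(s(c), b))), cons(s(c), b))), cons(s(c), f(cons(s(0), cons(0, 0)), cons(s(c), cons(s(0), b))))), cons(f(cons(s(0), c), cons(s(c), s(f(cons(s(0), c), cons(s(c), c))))), cons(s(s(cons(b, b))), cons(0, cons(c, b))))):
1. f(f(cons(s(0), f(cons(s(0), f(cons(s(0), 0), cons(s(c), b))), cons(s(c), b))), cons(s(c), f(cons(s(0), cons(0, 0)), cons(s(c), cons(s(0), b))))), cons(f(cons(s(0), c), cons(s(c), s(f(cons(s(0), c), cons(s(c), c))))), cons(s(s(cons(b, b))), cons(0, cons(c, b)))))  →  f(f(cons(s(0), cons(0, 0)), cons(s(c), cons(s(0), b))), cons(f(cons(s(0), c), cons(s(c), s(f(cons(s(0), c), cons(s(c), c))))), cons(s(s(cons(b, b))), cons(0, cons(c, b)))))   [R1 at 1]
2. f(f(cons(s(0), cons(0, 0)), cons(s(c), cons(s(0), b))), cons(f(cons(s(0), c), cons(s(c), s(f(cons(s(0), c), cons(s(c), c))))), cons(s(s(cons(b, b))), cons(0, cons(c, b)))))  →  f(cons(s(0), b), cons(f(cons(s(0), c), cons(s(c), s(f(cons(s(0), c), cons(s(c), c))))), cons(s(s(cons(b, b))), cons(0, cons(c, b)))))   [R1 at 1]
3. f(cons(s(0), b), cons(f(cons(s(0), c), cons(s(c), s(f(cons(s(0), c), cons(s(c), c))))), cons(s(s(cons(b, b))), cons(0, cons(c, b)))))  →  f(cons(s(0), b), cons(s(f(cons(s(0), c), cons(s(c), c))), cons(s(s(cons(b, b))), cons(0, cons(c, b)))))   [R1 at 2.1]
4. f(cons(s(0), b), cons(s(f(cons(s(0), c), cons(s(c), c))), cons(s(s(cons(b, b))), cons(0, cons(c, b)))))  →  f(cons(s(0), b), cons(s(c), cons(s(s(cons(b, b))), cons(0, cons(c, b)))))   [R1 at 2.1.1]
5. f(cons(s(0), b), cons(s(c), cons(s(s(cons(b, b))), cons(0, cons(c, b)))))  →  cons(s(s(cons(b, b))), cons(0, cons(c, b)))   [R1 at ε]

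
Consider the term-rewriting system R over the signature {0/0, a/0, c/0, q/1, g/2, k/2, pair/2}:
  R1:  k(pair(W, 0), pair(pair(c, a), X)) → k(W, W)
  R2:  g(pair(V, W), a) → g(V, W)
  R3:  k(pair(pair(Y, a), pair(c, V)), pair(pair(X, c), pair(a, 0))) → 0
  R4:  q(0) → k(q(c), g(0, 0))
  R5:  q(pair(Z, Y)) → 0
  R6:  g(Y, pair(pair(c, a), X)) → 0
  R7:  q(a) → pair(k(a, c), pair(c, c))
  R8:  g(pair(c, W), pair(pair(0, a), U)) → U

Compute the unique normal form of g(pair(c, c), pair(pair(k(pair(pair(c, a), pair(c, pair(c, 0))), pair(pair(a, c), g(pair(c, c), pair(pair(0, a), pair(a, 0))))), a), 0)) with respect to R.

0

1. g(pair(c, c), pair(pair(k(pair(pair(c, a), pair(c, pair(c, 0))), pair(pair(a, c), g(pair(c, c), pair(pair(0, a), pair(a, 0))))), a), 0))  →  g(pair(c, c), pair(pair(k(pair(pair(c, a), pair(c, pair(c, 0))), pair(pair(a, c), pair(a, 0))), a), 0))   [R8 at 2.1.1.2.2]
2. g(pair(c, c), pair(pair(k(pair(pair(c, a), pair(c, pair(c, 0))), pair(pair(a, c), pair(a, 0))), a), 0))  →  g(pair(c, c), pair(pair(0, a), 0))   [R3 at 2.1.1]
3. g(pair(c, c), pair(pair(0, a), 0))  →  0   [R8 at ε]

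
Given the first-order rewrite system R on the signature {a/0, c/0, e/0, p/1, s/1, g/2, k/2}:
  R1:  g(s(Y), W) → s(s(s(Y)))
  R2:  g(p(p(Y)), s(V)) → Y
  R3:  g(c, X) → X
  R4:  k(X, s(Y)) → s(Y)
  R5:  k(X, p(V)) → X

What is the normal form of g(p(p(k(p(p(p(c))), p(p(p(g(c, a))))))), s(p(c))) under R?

p(p(p(c)))

1. g(p(p(k(p(p(p(c))), p(p(p(g(c, a))))))), s(p(c)))  →  k(p(p(p(c))), p(p(p(g(c, a)))))   [R2 at ε]
2. k(p(p(p(c))), p(p(p(g(c, a)))))  →  p(p(p(c)))   [R5 at ε]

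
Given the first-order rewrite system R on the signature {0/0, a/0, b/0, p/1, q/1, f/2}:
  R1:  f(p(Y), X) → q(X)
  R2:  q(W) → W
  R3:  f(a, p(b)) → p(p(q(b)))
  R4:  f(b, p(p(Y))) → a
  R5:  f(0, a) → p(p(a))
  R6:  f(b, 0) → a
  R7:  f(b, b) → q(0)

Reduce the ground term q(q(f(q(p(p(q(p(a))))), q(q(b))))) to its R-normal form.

b

1. q(q(f(q(p(p(q(p(a))))), q(q(b)))))  →  q(f(q(p(p(q(p(a))))), q(q(b))))   [R2 at ε]
2. q(f(q(p(p(q(p(a))))), q(q(b))))  →  f(q(p(p(q(p(a))))), q(q(b)))   [R2 at ε]
3. f(q(p(p(q(p(a))))), q(q(b)))  →  f(p(p(q(p(a)))), q(q(b)))   [R2 at 1]
4. f(p(p(q(p(a)))), q(q(b)))  →  q(q(q(b)))   [R1 at ε]
5. q(q(q(b)))  →  q(q(b))   [R2 at ε]
6. q(q(b))  →  q(b)   [R2 at ε]
7. q(b)  →  b   [R2 at ε]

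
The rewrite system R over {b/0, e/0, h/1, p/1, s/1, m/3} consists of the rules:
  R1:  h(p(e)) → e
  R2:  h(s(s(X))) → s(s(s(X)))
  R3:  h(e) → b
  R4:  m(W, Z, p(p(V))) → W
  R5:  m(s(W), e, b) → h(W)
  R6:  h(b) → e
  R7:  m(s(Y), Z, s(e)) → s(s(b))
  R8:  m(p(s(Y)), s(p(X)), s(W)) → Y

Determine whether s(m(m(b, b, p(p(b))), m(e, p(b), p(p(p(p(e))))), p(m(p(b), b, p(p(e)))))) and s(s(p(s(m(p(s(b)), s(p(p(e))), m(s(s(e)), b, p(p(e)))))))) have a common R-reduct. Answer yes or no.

no — NF(t₁) = s(b), NF(t₂) = s(s(p(s(b))))

Reduce t₁ = s(m(m(b, b, p(p(b))), m(e, p(b), p(p(p(p(e))))), p(m(p(b), b, p(p(e)))))):
1. s(m(m(b, b, p(p(b))), m(e, p(b), p(p(p(p(e))))), p(m(p(b), b, p(p(e))))))  →  s(m(b, m(e, p(b), p(p(p(p(e))))), p(m(p(b), b, p(p(e))))))   [R4 at 1.1]
2. s(m(b, m(e, p(b), p(p(p(p(e))))), p(m(p(b), b, p(p(e))))))  →  s(m(b, e, p(m(p(b), b, p(p(e))))))   [R4 at 1.2]
3. s(m(b, e, p(m(p(b), b, p(p(e))))))  →  s(m(b, e, p(p(b))))   [R4 at 1.3.1]
4. s(m(b, e, p(p(b))))  →  s(b)   [R4 at 1]

Reduce t₂ = s(s(p(s(m(p(s(b)), s(p(p(e))), m(s(s(e)), b, p(p(e)))))))):
1. s(s(p(s(m(p(s(b)), s(p(p(e))), m(s(s(e)), b, p(p(e))))))))  →  s(s(p(s(m(p(s(b)), s(p(p(e))), s(s(e)))))))   [R4 at 1.1.1.1.3]
2. s(s(p(s(m(p(s(b)), s(p(p(e))), s(s(e)))))))  →  s(s(p(s(b))))   [R8 at 1.1.1.1]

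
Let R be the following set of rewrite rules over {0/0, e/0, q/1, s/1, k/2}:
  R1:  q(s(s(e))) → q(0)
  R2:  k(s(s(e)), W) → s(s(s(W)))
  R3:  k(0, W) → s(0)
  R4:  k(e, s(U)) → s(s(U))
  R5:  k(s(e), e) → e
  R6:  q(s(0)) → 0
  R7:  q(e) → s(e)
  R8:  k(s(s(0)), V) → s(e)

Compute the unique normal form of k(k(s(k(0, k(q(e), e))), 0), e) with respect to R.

e

1. k(k(s(k(0, k(q(e), e))), 0), e)  →  k(k(s(s(0)), 0), e)   [R3 at 1.1.1]
2. k(k(s(s(0)), 0), e)  →  k(s(e), e)   [R8 at 1]
3. k(s(e), e)  →  e   [R5 at ε]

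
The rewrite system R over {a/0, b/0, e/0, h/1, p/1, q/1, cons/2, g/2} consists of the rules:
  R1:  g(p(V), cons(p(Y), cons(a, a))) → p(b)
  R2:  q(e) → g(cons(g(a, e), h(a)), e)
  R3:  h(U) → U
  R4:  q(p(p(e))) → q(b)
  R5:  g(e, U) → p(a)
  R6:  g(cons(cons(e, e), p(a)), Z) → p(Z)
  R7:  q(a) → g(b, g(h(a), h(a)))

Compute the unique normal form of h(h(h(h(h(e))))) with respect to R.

e

1. h(h(h(h(h(e)))))  →  h(h(h(h(e))))   [R3 at ε]
2. h(h(h(h(e))))  →  h(h(h(e)))   [R3 at ε]
3. h(h(h(e)))  →  h(h(e))   [R3 at ε]
4. h(h(e))  →  h(e)   [R3 at ε]
5. h(e)  →  e   [R3 at ε]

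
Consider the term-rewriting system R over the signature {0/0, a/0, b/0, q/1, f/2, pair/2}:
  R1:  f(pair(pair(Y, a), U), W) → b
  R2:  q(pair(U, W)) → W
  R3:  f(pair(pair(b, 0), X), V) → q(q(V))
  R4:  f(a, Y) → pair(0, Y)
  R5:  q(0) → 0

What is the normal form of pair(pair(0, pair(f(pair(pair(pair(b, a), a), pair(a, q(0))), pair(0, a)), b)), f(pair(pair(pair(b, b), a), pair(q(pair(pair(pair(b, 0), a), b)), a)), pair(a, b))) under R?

pair(pair(0, pair(b, b)), b)

1. pair(pair(0, pair(f(pair(pair(pair(b, a), a), pair(a, q(0))), pair(0, a)), b)), f(pair(pair(pair(b, b), a), pair(q(pair(pair(pair(b, 0), a), b)), a)), pair(a, b)))  →  pair(pair(0, pair(b, b)), f(pair(pair(pair(b, b), a), pair(q(pair(pair(pair(b, 0), a), b)), a)), pair(a, b)))   [R1 at 1.2.1]
2. pair(pair(0, pair(b, b)), f(pair(pair(pair(b, b), a), pair(q(pair(pair(pair(b, 0), a), b)), a)), pair(a, b)))  →  pair(pair(0, pair(b, b)), b)   [R1 at 2]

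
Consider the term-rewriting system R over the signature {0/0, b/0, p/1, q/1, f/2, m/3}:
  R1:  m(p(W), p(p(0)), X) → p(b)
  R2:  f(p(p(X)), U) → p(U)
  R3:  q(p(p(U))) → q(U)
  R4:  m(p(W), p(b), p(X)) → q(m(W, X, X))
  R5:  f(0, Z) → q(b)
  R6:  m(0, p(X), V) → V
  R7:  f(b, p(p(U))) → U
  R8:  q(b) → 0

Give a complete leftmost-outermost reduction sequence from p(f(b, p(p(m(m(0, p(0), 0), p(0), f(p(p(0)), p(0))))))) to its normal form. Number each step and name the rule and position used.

p(p(p(0)))

1. p(f(b, p(p(m(m(0, p(0), 0), p(0), f(p(p(0)), p(0)))))))  →  p(m(m(0, p(0), 0), p(0), f(p(p(0)), p(0))))   [R7 at 1]
2. p(m(m(0, p(0), 0), p(0), f(p(p(0)), p(0))))  →  p(m(0, p(0), f(p(p(0)), p(0))))   [R6 at 1.1]
3. p(m(0, p(0), f(p(p(0)), p(0))))  →  p(f(p(p(0)), p(0)))   [R6 at 1]
4. p(f(p(p(0)), p(0)))  →  p(p(p(0)))   [R2 at 1]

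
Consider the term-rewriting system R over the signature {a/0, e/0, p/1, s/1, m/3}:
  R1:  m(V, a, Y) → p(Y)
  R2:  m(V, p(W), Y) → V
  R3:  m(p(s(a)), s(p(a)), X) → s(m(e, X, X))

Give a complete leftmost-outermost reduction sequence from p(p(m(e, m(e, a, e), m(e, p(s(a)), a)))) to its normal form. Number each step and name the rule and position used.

1. p(p(m(e, m(e, a, e), m(e, p(s(a)), a))))  →  p(p(m(e, p(e), m(e, p(s(a)), a))))   [R1 at 1.1.2]
2. p(p(m(e, p(e), m(e, p(s(a)), a))))  →  p(p(e))   [R2 at 1.1]

p(p(e))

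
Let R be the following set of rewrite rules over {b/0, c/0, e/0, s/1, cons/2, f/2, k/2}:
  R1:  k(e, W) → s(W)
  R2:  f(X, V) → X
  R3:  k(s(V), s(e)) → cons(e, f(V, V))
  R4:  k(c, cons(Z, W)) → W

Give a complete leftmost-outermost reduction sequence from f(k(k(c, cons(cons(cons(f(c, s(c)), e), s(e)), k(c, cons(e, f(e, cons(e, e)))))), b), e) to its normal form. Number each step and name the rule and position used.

1. f(k(k(c, cons(cons(cons(f(c, s(c)), e), s(e)), k(c, cons(e, f(e, cons(e, e)))))), b), e)  →  k(k(c, cons(cons(cons(f(c, s(c)), e), s(e)), k(c, cons(e, f(e, cons(e, e)))))), b)   [R2 at ε]
2. k(k(c, cons(cons(cons(f(c, s(c)), e), s(e)), k(c, cons(e, f(e, cons(e, e)))))), b)  →  k(k(c, cons(e, f(e, cons(e, e)))), b)   [R4 at 1]
3. k(k(c, cons(e, f(e, cons(e, e)))), b)  →  k(f(e, cons(e, e)), b)   [R4 at 1]
4. k(f(e, cons(e, e)), b)  →  k(e, b)   [R2 at 1]
5. k(e, b)  →  s(b)   [R1 at ε]

s(b)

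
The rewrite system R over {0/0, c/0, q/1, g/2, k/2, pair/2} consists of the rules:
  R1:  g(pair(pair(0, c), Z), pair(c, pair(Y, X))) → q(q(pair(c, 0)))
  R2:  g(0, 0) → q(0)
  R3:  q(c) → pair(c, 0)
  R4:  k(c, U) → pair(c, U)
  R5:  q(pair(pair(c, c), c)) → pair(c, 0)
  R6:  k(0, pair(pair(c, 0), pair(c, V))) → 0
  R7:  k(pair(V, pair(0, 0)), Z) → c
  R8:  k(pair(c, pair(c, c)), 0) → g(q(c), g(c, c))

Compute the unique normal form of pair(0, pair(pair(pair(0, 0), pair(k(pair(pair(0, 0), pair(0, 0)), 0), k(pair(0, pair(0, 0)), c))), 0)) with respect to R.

1. pair(0, pair(pair(pair(0, 0), pair(k(pair(pair(0, 0), pair(0, 0)), 0), k(pair(0, pair(0, 0)), c))), 0))  →  pair(0, pair(pair(pair(0, 0), pair(c, k(pair(0, pair(0, 0)), c))), 0))   [R7 at 2.1.2.1]
2. pair(0, pair(pair(pair(0, 0), pair(c, k(pair(0, pair(0, 0)), c))), 0))  →  pair(0, pair(pair(pair(0, 0), pair(c, c)), 0))   [R7 at 2.1.2.2]

pair(0, pair(pair(pair(0, 0), pair(c, c)), 0))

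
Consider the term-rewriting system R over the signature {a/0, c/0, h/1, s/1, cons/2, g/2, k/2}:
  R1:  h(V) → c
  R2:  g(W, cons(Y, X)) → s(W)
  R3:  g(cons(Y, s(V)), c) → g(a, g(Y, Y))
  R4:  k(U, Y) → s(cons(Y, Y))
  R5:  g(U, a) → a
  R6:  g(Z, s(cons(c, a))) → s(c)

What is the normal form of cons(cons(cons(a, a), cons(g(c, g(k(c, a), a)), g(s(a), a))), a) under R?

1. cons(cons(cons(a, a), cons(g(c, g(k(c, a), a)), g(s(a), a))), a)  →  cons(cons(cons(a, a), cons(g(c, a), g(s(a), a))), a)   [R5 at 1.2.1.2]
2. cons(cons(cons(a, a), cons(g(c, a), g(s(a), a))), a)  →  cons(cons(cons(a, a), cons(a, g(s(a), a))), a)   [R5 at 1.2.1]
3. cons(cons(cons(a, a), cons(a, g(s(a), a))), a)  →  cons(cons(cons(a, a), cons(a, a)), a)   [R5 at 1.2.2]

cons(cons(cons(a, a), cons(a, a)), a)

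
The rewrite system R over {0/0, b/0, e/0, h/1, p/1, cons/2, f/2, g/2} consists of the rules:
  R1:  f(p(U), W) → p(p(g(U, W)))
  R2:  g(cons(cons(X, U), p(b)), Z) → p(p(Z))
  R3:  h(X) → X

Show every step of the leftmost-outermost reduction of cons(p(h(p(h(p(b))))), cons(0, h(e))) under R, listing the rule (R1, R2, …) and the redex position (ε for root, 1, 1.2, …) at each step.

1. cons(p(h(p(h(p(b))))), cons(0, h(e)))  →  cons(p(p(h(p(b)))), cons(0, h(e)))   [R3 at 1.1]
2. cons(p(p(h(p(b)))), cons(0, h(e)))  →  cons(p(p(p(b))), cons(0, h(e)))   [R3 at 1.1.1]
3. cons(p(p(p(b))), cons(0, h(e)))  →  cons(p(p(p(b))), cons(0, e))   [R3 at 2.2]

cons(p(p(p(b))), cons(0, e))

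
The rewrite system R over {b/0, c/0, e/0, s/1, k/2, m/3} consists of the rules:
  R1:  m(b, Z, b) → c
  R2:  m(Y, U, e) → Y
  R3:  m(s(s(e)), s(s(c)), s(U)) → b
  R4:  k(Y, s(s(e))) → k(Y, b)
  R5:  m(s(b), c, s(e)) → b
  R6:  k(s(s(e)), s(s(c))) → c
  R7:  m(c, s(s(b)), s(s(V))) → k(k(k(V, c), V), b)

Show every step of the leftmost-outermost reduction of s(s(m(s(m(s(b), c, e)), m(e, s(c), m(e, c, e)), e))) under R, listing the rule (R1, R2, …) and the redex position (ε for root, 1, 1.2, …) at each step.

s(s(s(s(b))))

1. s(s(m(s(m(s(b), c, e)), m(e, s(c), m(e, c, e)), e)))  →  s(s(s(m(s(b), c, e))))   [R2 at 1.1]
2. s(s(s(m(s(b), c, e))))  →  s(s(s(s(b))))   [R2 at 1.1.1]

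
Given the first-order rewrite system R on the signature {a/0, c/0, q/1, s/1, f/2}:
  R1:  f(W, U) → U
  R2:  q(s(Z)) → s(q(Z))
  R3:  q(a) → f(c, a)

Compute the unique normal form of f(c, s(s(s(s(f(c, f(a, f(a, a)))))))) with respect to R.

s(s(s(s(a))))

1. f(c, s(s(s(s(f(c, f(a, f(a, a))))))))  →  s(s(s(s(f(c, f(a, f(a, a)))))))   [R1 at ε]
2. s(s(s(s(f(c, f(a, f(a, a)))))))  →  s(s(s(s(f(a, f(a, a))))))   [R1 at 1.1.1.1]
3. s(s(s(s(f(a, f(a, a))))))  →  s(s(s(s(f(a, a)))))   [R1 at 1.1.1.1]
4. s(s(s(s(f(a, a)))))  →  s(s(s(s(a))))   [R1 at 1.1.1.1]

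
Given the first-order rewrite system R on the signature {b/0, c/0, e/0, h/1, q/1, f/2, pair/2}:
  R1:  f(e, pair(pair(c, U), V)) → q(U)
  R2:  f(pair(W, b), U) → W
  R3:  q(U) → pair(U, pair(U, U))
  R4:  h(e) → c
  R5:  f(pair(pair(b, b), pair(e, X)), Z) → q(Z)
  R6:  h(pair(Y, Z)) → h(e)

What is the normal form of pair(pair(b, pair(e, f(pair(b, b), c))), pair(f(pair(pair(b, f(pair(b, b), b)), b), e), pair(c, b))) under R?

1. pair(pair(b, pair(e, f(pair(b, b), c))), pair(f(pair(pair(b, f(pair(b, b), b)), b), e), pair(c, b)))  →  pair(pair(b, pair(e, b)), pair(f(pair(pair(b, f(pair(b, b), b)), b), e), pair(c, b)))   [R2 at 1.2.2]
2. pair(pair(b, pair(e, b)), pair(f(pair(pair(b, f(pair(b, b), b)), b), e), pair(c, b)))  →  pair(pair(b, pair(e, b)), pair(pair(b, f(pair(b, b), b)), pair(c, b)))   [R2 at 2.1]
3. pair(pair(b, pair(e, b)), pair(pair(b, f(pair(b, b), b)), pair(c, b)))  →  pair(pair(b, pair(e, b)), pair(pair(b, b), pair(c, b)))   [R2 at 2.1.2]

pair(pair(b, pair(e, b)), pair(pair(b, b), pair(c, b)))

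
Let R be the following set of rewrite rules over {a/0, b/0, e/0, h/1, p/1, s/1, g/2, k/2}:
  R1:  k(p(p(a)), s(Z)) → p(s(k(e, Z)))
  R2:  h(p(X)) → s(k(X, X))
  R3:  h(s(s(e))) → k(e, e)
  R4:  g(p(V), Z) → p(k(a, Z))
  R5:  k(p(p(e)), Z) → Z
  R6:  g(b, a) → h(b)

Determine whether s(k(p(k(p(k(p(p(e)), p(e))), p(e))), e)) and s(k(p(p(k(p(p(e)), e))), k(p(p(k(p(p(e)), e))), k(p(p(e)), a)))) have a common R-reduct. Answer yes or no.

Reduce t₁ = s(k(p(k(p(k(p(p(e)), p(e))), p(e))), e)):
1. s(k(p(k(p(k(p(p(e)), p(e))), p(e))), e))  →  s(k(p(k(p(p(e)), p(e))), e))   [R5 at 1.1.1.1.1]
2. s(k(p(k(p(p(e)), p(e))), e))  →  s(k(p(p(e)), e))   [R5 at 1.1.1]
3. s(k(p(p(e)), e))  →  s(e)   [R5 at 1]

Reduce t₂ = s(k(p(p(k(p(p(e)), e))), k(p(p(k(p(p(e)), e))), k(p(p(e)), a)))):
1. s(k(p(p(k(p(p(e)), e))), k(p(p(k(p(p(e)), e))), k(p(p(e)), a))))  →  s(k(p(p(e)), k(p(p(k(p(p(e)), e))), k(p(p(e)), a))))   [R5 at 1.1.1.1]
2. s(k(p(p(e)), k(p(p(k(p(p(e)), e))), k(p(p(e)), a))))  →  s(k(p(p(k(p(p(e)), e))), k(p(p(e)), a)))   [R5 at 1]
3. s(k(p(p(k(p(p(e)), e))), k(p(p(e)), a)))  →  s(k(p(p(e)), k(p(p(e)), a)))   [R5 at 1.1.1.1]
4. s(k(p(p(e)), k(p(p(e)), a)))  →  s(k(p(p(e)), a))   [R5 at 1]
5. s(k(p(p(e)), a))  →  s(a)   [R5 at 1]

no — NF(t₁) = s(e), NF(t₂) = s(a)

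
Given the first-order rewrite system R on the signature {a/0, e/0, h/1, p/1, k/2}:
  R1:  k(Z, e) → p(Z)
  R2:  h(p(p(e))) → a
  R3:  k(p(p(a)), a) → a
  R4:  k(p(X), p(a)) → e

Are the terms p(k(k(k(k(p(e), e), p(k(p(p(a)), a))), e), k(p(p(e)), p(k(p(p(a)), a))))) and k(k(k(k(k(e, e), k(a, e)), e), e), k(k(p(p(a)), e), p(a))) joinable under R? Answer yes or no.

Reduce t₁ = p(k(k(k(k(p(e), e), p(k(p(p(a)), a))), e), k(p(p(e)), p(k(p(p(a)), a))))):
1. p(k(k(k(k(p(e), e), p(k(p(p(a)), a))), e), k(p(p(e)), p(k(p(p(a)), a)))))  →  p(k(p(k(k(p(e), e), p(k(p(p(a)), a)))), k(p(p(e)), p(k(p(p(a)), a)))))   [R1 at 1.1]
2. p(k(p(k(k(p(e), e), p(k(p(p(a)), a)))), k(p(p(e)), p(k(p(p(a)), a)))))  →  p(k(p(k(p(p(e)), p(k(p(p(a)), a)))), k(p(p(e)), p(k(p(p(a)), a)))))   [R1 at 1.1.1.1]
3. p(k(p(k(p(p(e)), p(k(p(p(a)), a)))), k(p(p(e)), p(k(p(p(a)), a)))))  →  p(k(p(k(p(p(e)), p(a))), k(p(p(e)), p(k(p(p(a)), a)))))   [R3 at 1.1.1.2.1]
4. p(k(p(k(p(p(e)), p(a))), k(p(p(e)), p(k(p(p(a)), a)))))  →  p(k(p(e), k(p(p(e)), p(k(p(p(a)), a)))))   [R4 at 1.1.1]
5. p(k(p(e), k(p(p(e)), p(k(p(p(a)), a)))))  →  p(k(p(e), k(p(p(e)), p(a))))   [R3 at 1.2.2.1]
6. p(k(p(e), k(p(p(e)), p(a))))  →  p(k(p(e), e))   [R4 at 1.2]
7. p(k(p(e), e))  →  p(p(p(e)))   [R1 at 1]

Reduce t₂ = k(k(k(k(k(e, e), k(a, e)), e), e), k(k(p(p(a)), e), p(a))):
1. k(k(k(k(k(e, e), k(a, e)), e), e), k(k(p(p(a)), e), p(a)))  →  k(p(k(k(k(e, e), k(a, e)), e)), k(k(p(p(a)), e), p(a)))   [R1 at 1]
2. k(p(k(k(k(e, e), k(a, e)), e)), k(k(p(p(a)), e), p(a)))  →  k(p(p(k(k(e, e), k(a, e)))), k(k(p(p(a)), e), p(a)))   [R1 at 1.1]
3. k(p(p(k(k(e, e), k(a, e)))), k(k(p(p(a)), e), p(a)))  →  k(p(p(k(p(e), k(a, e)))), k(k(p(p(a)), e), p(a)))   [R1 at 1.1.1.1]
4. k(p(p(k(p(e), k(a, e)))), k(k(p(p(a)), e), p(a)))  →  k(p(p(k(p(e), p(a)))), k(k(p(p(a)), e), p(a)))   [R1 at 1.1.1.2]
5. k(p(p(k(p(e), p(a)))), k(k(p(p(a)), e), p(a)))  →  k(p(p(e)), k(k(p(p(a)), e), p(a)))   [R4 at 1.1.1]
6. k(p(p(e)), k(k(p(p(a)), e), p(a)))  →  k(p(p(e)), k(p(p(p(a))), p(a)))   [R1 at 2.1]
7. k(p(p(e)), k(p(p(p(a))), p(a)))  →  k(p(p(e)), e)   [R4 at 2]
8. k(p(p(e)), e)  →  p(p(p(e)))   [R1 at ε]

yes — NF(t₁) = p(p(p(e))), NF(t₂) = p(p(p(e)))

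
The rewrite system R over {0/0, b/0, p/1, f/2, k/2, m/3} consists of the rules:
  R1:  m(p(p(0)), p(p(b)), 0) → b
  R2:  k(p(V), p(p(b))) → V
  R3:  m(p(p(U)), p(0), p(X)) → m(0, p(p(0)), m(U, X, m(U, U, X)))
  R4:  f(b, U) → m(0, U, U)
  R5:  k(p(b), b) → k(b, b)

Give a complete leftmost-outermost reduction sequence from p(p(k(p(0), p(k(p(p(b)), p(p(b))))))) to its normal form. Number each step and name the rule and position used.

p(p(0))

1. p(p(k(p(0), p(k(p(p(b)), p(p(b)))))))  →  p(p(k(p(0), p(p(b)))))   [R2 at 1.1.2.1]
2. p(p(k(p(0), p(p(b)))))  →  p(p(0))   [R2 at 1.1]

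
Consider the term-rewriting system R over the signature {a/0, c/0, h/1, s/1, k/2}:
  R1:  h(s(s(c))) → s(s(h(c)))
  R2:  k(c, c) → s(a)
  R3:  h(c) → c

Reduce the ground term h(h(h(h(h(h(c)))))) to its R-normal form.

1. h(h(h(h(h(h(c))))))  →  h(h(h(h(h(c)))))   [R3 at 1.1.1.1.1]
2. h(h(h(h(h(c)))))  →  h(h(h(h(c))))   [R3 at 1.1.1.1]
3. h(h(h(h(c))))  →  h(h(h(c)))   [R3 at 1.1.1]
4. h(h(h(c)))  →  h(h(c))   [R3 at 1.1]
5. h(h(c))  →  h(c)   [R3 at 1]
6. h(c)  →  c   [R3 at ε]

c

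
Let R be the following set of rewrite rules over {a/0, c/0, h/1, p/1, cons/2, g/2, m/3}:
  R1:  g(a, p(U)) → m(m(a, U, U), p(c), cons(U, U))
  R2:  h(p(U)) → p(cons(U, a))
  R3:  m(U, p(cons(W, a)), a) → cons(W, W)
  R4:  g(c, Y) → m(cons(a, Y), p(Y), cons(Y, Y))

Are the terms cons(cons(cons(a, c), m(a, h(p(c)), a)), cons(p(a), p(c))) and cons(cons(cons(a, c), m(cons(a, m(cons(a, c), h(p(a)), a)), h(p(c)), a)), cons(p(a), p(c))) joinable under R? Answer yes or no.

Reduce t₁ = cons(cons(cons(a, c), m(a, h(p(c)), a)), cons(p(a), p(c))):
1. cons(cons(cons(a, c), m(a, h(p(c)), a)), cons(p(a), p(c)))  →  cons(cons(cons(a, c), m(a, p(cons(c, a)), a)), cons(p(a), p(c)))   [R2 at 1.2.2]
2. cons(cons(cons(a, c), m(a, p(cons(c, a)), a)), cons(p(a), p(c)))  →  cons(cons(cons(a, c), cons(c, c)), cons(p(a), p(c)))   [R3 at 1.2]

Reduce t₂ = cons(cons(cons(a, c), m(cons(a, m(cons(a, c), h(p(a)), a)), h(p(c)), a)), cons(p(a), p(c))):
1. cons(cons(cons(a, c), m(cons(a, m(cons(a, c), h(p(a)), a)), h(p(c)), a)), cons(p(a), p(c)))  →  cons(cons(cons(a, c), m(cons(a, m(cons(a, c), p(cons(a, a)), a)), h(p(c)), a)), cons(p(a), p(c)))   [R2 at 1.2.1.2.2]
2. cons(cons(cons(a, c), m(cons(a, m(cons(a, c), p(cons(a, a)), a)), h(p(c)), a)), cons(p(a), p(c)))  →  cons(cons(cons(a, c), m(cons(a, cons(a, a)), h(p(c)), a)), cons(p(a), p(c)))   [R3 at 1.2.1.2]
3. cons(cons(cons(a, c), m(cons(a, cons(a, a)), h(p(c)), a)), cons(p(a), p(c)))  →  cons(cons(cons(a, c), m(cons(a, cons(a, a)), p(cons(c, a)), a)), cons(p(a), p(c)))   [R2 at 1.2.2]
4. cons(cons(cons(a, c), m(cons(a, cons(a, a)), p(cons(c, a)), a)), cons(p(a), p(c)))  →  cons(cons(cons(a, c), cons(c, c)), cons(p(a), p(c)))   [R3 at 1.2]

yes — NF(t₁) = cons(cons(cons(a, c), cons(c, c)), cons(p(a), p(c))), NF(t₂) = cons(cons(cons(a, c), cons(c, c)), cons(p(a), p(c)))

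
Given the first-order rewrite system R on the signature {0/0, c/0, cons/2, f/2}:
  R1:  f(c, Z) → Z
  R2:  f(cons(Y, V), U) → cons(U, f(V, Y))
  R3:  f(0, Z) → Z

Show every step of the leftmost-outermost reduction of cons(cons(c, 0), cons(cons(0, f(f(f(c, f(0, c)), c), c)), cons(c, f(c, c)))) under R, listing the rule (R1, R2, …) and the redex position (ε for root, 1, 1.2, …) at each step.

cons(cons(c, 0), cons(cons(0, c), cons(c, c)))

1. cons(cons(c, 0), cons(cons(0, f(f(f(c, f(0, c)), c), c)), cons(c, f(c, c))))  →  cons(cons(c, 0), cons(cons(0, f(f(f(0, c), c), c)), cons(c, f(c, c))))   [R1 at 2.1.2.1.1]
2. cons(cons(c, 0), cons(cons(0, f(f(f(0, c), c), c)), cons(c, f(c, c))))  →  cons(cons(c, 0), cons(cons(0, f(f(c, c), c)), cons(c, f(c, c))))   [R3 at 2.1.2.1.1]
3. cons(cons(c, 0), cons(cons(0, f(f(c, c), c)), cons(c, f(c, c))))  →  cons(cons(c, 0), cons(cons(0, f(c, c)), cons(c, f(c, c))))   [R1 at 2.1.2.1]
4. cons(cons(c, 0), cons(cons(0, f(c, c)), cons(c, f(c, c))))  →  cons(cons(c, 0), cons(cons(0, c), cons(c, f(c, c))))   [R1 at 2.1.2]
5. cons(cons(c, 0), cons(cons(0, c), cons(c, f(c, c))))  →  cons(cons(c, 0), cons(cons(0, c), cons(c, c)))   [R1 at 2.2.2]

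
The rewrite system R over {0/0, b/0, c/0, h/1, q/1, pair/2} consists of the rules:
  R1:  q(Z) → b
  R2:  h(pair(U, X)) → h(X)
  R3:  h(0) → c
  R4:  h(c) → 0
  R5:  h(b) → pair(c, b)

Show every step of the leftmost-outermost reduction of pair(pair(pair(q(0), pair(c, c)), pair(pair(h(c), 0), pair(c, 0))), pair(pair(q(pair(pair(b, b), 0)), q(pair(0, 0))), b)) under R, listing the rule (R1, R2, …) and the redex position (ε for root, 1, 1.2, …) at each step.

1. pair(pair(pair(q(0), pair(c, c)), pair(pair(h(c), 0), pair(c, 0))), pair(pair(q(pair(pair(b, b), 0)), q(pair(0, 0))), b))  →  pair(pair(pair(b, pair(c, c)), pair(pair(h(c), 0), pair(c, 0))), pair(pair(q(pair(pair(b, b), 0)), q(pair(0, 0))), b))   [R1 at 1.1.1]
2. pair(pair(pair(b, pair(c, c)), pair(pair(h(c), 0), pair(c, 0))), pair(pair(q(pair(pair(b, b), 0)), q(pair(0, 0))), b))  →  pair(pair(pair(b, pair(c, c)), pair(pair(0, 0), pair(c, 0))), pair(pair(q(pair(pair(b, b), 0)), q(pair(0, 0))), b))   [R4 at 1.2.1.1]
3. pair(pair(pair(b, pair(c, c)), pair(pair(0, 0), pair(c, 0))), pair(pair(q(pair(pair(b, b), 0)), q(pair(0, 0))), b))  →  pair(pair(pair(b, pair(c, c)), pair(pair(0, 0), pair(c, 0))), pair(pair(b, q(pair(0, 0))), b))   [R1 at 2.1.1]
4. pair(pair(pair(b, pair(c, c)), pair(pair(0, 0), pair(c, 0))), pair(pair(b, q(pair(0, 0))), b))  →  pair(pair(pair(b, pair(c, c)), pair(pair(0, 0), pair(c, 0))), pair(pair(b, b), b))   [R1 at 2.1.2]

pair(pair(pair(b, pair(c, c)), pair(pair(0, 0), pair(c, 0))), pair(pair(b, b), b))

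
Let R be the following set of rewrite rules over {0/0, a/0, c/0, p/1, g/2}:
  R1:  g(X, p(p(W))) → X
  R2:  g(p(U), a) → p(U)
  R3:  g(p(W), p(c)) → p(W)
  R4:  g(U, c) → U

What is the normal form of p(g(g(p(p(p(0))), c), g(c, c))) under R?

1. p(g(g(p(p(p(0))), c), g(c, c)))  →  p(g(p(p(p(0))), g(c, c)))   [R4 at 1.1]
2. p(g(p(p(p(0))), g(c, c)))  →  p(g(p(p(p(0))), c))   [R4 at 1.2]
3. p(g(p(p(p(0))), c))  →  p(p(p(p(0))))   [R4 at 1]

p(p(p(p(0))))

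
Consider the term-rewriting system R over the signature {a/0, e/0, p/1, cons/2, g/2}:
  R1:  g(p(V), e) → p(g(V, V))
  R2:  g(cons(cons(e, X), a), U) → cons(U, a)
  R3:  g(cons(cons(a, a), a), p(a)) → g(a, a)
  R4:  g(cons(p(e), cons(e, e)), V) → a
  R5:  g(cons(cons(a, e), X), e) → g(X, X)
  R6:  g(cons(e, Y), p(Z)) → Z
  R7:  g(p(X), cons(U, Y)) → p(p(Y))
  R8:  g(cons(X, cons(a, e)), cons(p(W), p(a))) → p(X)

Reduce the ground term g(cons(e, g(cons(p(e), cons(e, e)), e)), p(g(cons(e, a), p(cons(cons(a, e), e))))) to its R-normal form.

1. g(cons(e, g(cons(p(e), cons(e, e)), e)), p(g(cons(e, a), p(cons(cons(a, e), e)))))  →  g(cons(e, a), p(cons(cons(a, e), e)))   [R6 at ε]
2. g(cons(e, a), p(cons(cons(a, e), e)))  →  cons(cons(a, e), e)   [R6 at ε]

cons(cons(a, e), e)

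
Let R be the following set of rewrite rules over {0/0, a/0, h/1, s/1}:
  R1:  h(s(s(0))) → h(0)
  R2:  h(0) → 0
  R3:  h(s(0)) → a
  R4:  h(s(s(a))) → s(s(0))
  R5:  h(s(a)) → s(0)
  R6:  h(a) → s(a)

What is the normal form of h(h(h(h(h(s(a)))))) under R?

a

1. h(h(h(h(h(s(a))))))  →  h(h(h(h(s(0)))))   [R5 at 1.1.1.1]
2. h(h(h(h(s(0)))))  →  h(h(h(a)))   [R3 at 1.1.1]
3. h(h(h(a)))  →  h(h(s(a)))   [R6 at 1.1]
4. h(h(s(a)))  →  h(s(0))   [R5 at 1]
5. h(s(0))  →  a   [R3 at ε]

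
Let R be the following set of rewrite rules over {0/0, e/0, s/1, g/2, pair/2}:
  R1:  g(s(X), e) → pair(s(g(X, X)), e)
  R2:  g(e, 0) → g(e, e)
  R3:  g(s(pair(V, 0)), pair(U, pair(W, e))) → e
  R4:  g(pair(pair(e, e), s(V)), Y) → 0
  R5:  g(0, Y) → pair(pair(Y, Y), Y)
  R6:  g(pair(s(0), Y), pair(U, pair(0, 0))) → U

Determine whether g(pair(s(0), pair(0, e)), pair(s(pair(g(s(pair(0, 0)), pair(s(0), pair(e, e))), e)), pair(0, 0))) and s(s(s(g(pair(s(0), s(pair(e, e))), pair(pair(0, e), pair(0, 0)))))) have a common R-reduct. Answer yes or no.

no — NF(t₁) = s(pair(e, e)), NF(t₂) = s(s(s(pair(0, e))))

Reduce t₁ = g(pair(s(0), pair(0, e)), pair(s(pair(g(s(pair(0, 0)), pair(s(0), pair(e, e))), e)), pair(0, 0))):
1. g(pair(s(0), pair(0, e)), pair(s(pair(g(s(pair(0, 0)), pair(s(0), pair(e, e))), e)), pair(0, 0)))  →  s(pair(g(s(pair(0, 0)), pair(s(0), pair(e, e))), e))   [R6 at ε]
2. s(pair(g(s(pair(0, 0)), pair(s(0), pair(e, e))), e))  →  s(pair(e, e))   [R3 at 1.1]

Reduce t₂ = s(s(s(g(pair(s(0), s(pair(e, e))), pair(pair(0, e), pair(0, 0)))))):
1. s(s(s(g(pair(s(0), s(pair(e, e))), pair(pair(0, e), pair(0, 0))))))  →  s(s(s(pair(0, e))))   [R6 at 1.1.1]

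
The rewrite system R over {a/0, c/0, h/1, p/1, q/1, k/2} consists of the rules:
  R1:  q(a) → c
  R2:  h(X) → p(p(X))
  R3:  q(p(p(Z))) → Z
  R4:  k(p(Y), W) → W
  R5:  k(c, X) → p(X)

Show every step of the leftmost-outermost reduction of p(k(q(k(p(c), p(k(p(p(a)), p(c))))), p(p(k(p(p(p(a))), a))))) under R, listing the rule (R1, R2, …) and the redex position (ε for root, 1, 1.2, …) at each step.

p(p(p(p(a))))

1. p(k(q(k(p(c), p(k(p(p(a)), p(c))))), p(p(k(p(p(p(a))), a)))))  →  p(k(q(p(k(p(p(a)), p(c)))), p(p(k(p(p(p(a))), a)))))   [R4 at 1.1.1]
2. p(k(q(p(k(p(p(a)), p(c)))), p(p(k(p(p(p(a))), a)))))  →  p(k(q(p(p(c))), p(p(k(p(p(p(a))), a)))))   [R4 at 1.1.1.1]
3. p(k(q(p(p(c))), p(p(k(p(p(p(a))), a)))))  →  p(k(c, p(p(k(p(p(p(a))), a)))))   [R3 at 1.1]
4. p(k(c, p(p(k(p(p(p(a))), a)))))  →  p(p(p(p(k(p(p(p(a))), a)))))   [R5 at 1]
5. p(p(p(p(k(p(p(p(a))), a)))))  →  p(p(p(p(a))))   [R4 at 1.1.1.1]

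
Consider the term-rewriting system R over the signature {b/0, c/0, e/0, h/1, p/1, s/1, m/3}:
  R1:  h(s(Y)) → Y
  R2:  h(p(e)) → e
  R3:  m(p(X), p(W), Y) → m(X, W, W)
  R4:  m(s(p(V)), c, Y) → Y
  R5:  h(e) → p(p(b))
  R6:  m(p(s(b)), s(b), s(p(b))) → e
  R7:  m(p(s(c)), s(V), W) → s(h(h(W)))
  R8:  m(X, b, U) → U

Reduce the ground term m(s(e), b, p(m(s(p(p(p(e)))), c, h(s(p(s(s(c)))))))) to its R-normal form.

1. m(s(e), b, p(m(s(p(p(p(e)))), c, h(s(p(s(s(c))))))))  →  p(m(s(p(p(p(e)))), c, h(s(p(s(s(c)))))))   [R8 at ε]
2. p(m(s(p(p(p(e)))), c, h(s(p(s(s(c)))))))  →  p(h(s(p(s(s(c))))))   [R4 at 1]
3. p(h(s(p(s(s(c))))))  →  p(p(s(s(c))))   [R1 at 1]

p(p(s(s(c))))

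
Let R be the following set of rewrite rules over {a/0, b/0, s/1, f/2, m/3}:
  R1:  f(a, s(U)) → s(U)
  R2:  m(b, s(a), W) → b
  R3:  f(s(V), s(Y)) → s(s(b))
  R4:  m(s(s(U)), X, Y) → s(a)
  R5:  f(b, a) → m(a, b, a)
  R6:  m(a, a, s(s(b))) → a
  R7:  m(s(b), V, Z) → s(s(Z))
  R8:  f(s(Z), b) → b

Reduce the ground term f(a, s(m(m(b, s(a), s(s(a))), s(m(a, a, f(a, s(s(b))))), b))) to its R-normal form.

s(b)

1. f(a, s(m(m(b, s(a), s(s(a))), s(m(a, a, f(a, s(s(b))))), b)))  →  s(m(m(b, s(a), s(s(a))), s(m(a, a, f(a, s(s(b))))), b))   [R1 at ε]
2. s(m(m(b, s(a), s(s(a))), s(m(a, a, f(a, s(s(b))))), b))  →  s(m(b, s(m(a, a, f(a, s(s(b))))), b))   [R2 at 1.1]
3. s(m(b, s(m(a, a, f(a, s(s(b))))), b))  →  s(m(b, s(m(a, a, s(s(b)))), b))   [R1 at 1.2.1.3]
4. s(m(b, s(m(a, a, s(s(b)))), b))  →  s(m(b, s(a), b))   [R6 at 1.2.1]
5. s(m(b, s(a), b))  →  s(b)   [R2 at 1]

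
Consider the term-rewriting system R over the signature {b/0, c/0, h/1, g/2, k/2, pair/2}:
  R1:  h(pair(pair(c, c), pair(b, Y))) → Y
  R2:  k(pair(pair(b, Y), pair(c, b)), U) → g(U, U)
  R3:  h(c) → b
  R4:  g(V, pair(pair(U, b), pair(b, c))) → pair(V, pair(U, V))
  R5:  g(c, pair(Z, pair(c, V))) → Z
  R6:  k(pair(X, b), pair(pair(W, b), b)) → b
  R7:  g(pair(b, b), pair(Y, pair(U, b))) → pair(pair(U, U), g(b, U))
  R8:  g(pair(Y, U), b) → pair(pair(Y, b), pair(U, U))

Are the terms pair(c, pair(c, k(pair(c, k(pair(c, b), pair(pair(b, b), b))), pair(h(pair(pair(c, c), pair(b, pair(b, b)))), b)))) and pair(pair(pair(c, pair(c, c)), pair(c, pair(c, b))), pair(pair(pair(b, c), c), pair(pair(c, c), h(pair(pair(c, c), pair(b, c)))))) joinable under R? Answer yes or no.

no — NF(t₁) = pair(c, pair(c, b)), NF(t₂) = pair(pair(pair(c, pair(c, c)), pair(c, pair(c, b))), pair(pair(pair(b, c), c), pair(pair(c, c), c)))

Reduce t₁ = pair(c, pair(c, k(pair(c, k(pair(c, b), pair(pair(b, b), b))), pair(h(pair(pair(c, c), pair(b, pair(b, b)))), b)))):
1. pair(c, pair(c, k(pair(c, k(pair(c, b), pair(pair(b, b), b))), pair(h(pair(pair(c, c), pair(b, pair(b, b)))), b))))  →  pair(c, pair(c, k(pair(c, b), pair(h(pair(pair(c, c), pair(b, pair(b, b)))), b))))   [R6 at 2.2.1.2]
2. pair(c, pair(c, k(pair(c, b), pair(h(pair(pair(c, c), pair(b, pair(b, b)))), b))))  →  pair(c, pair(c, k(pair(c, b), pair(pair(b, b), b))))   [R1 at 2.2.2.1]
3. pair(c, pair(c, k(pair(c, b), pair(pair(b, b), b))))  →  pair(c, pair(c, b))   [R6 at 2.2]

Reduce t₂ = pair(pair(pair(c, pair(c, c)), pair(c, pair(c, b))), pair(pair(pair(b, c), c), pair(pair(c, c), h(pair(pair(c, c), pair(b, c)))))):
1. pair(pair(pair(c, pair(c, c)), pair(c, pair(c, b))), pair(pair(pair(b, c), c), pair(pair(c, c), h(pair(pair(c, c), pair(b, c))))))  →  pair(pair(pair(c, pair(c, c)), pair(c, pair(c, b))), pair(pair(pair(b, c), c), pair(pair(c, c), c)))   [R1 at 2.2.2]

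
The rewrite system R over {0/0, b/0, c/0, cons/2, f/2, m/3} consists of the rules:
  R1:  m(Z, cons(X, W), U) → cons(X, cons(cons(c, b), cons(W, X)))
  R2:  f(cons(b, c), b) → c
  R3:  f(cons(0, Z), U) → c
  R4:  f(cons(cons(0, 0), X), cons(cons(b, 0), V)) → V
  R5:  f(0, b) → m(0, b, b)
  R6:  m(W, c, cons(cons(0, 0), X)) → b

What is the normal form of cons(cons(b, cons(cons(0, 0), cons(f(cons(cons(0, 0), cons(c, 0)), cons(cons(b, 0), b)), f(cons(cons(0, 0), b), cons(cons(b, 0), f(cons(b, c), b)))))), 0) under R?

cons(cons(b, cons(cons(0, 0), cons(b, c))), 0)

1. cons(cons(b, cons(cons(0, 0), cons(f(cons(cons(0, 0), cons(c, 0)), cons(cons(b, 0), b)), f(cons(cons(0, 0), b), cons(cons(b, 0), f(cons(b, c), b)))))), 0)  →  cons(cons(b, cons(cons(0, 0), cons(b, f(cons(cons(0, 0), b), cons(cons(b, 0), f(cons(b, c), b)))))), 0)   [R4 at 1.2.2.1]
2. cons(cons(b, cons(cons(0, 0), cons(b, f(cons(cons(0, 0), b), cons(cons(b, 0), f(cons(b, c), b)))))), 0)  →  cons(cons(b, cons(cons(0, 0), cons(b, f(cons(b, c), b)))), 0)   [R4 at 1.2.2.2]
3. cons(cons(b, cons(cons(0, 0), cons(b, f(cons(b, c), b)))), 0)  →  cons(cons(b, cons(cons(0, 0), cons(b, c))), 0)   [R2 at 1.2.2.2]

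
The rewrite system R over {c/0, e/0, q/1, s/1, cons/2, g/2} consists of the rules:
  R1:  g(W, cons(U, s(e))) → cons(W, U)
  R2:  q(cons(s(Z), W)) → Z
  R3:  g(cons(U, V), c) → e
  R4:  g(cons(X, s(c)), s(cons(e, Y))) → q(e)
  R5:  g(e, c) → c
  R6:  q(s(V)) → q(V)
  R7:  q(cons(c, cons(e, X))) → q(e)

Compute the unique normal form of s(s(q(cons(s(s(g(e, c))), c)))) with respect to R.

s(s(s(c)))

1. s(s(q(cons(s(s(g(e, c))), c))))  →  s(s(s(g(e, c))))   [R2 at 1.1]
2. s(s(s(g(e, c))))  →  s(s(s(c)))   [R5 at 1.1.1]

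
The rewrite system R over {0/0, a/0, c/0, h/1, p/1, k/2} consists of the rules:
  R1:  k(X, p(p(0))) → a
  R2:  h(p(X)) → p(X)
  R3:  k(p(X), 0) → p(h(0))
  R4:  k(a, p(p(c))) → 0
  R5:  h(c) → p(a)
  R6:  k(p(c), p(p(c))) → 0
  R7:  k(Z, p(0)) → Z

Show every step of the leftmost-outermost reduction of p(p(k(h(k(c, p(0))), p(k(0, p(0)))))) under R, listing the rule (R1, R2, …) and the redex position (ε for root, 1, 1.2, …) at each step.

p(p(p(a)))

1. p(p(k(h(k(c, p(0))), p(k(0, p(0))))))  →  p(p(k(h(c), p(k(0, p(0))))))   [R7 at 1.1.1.1]
2. p(p(k(h(c), p(k(0, p(0))))))  →  p(p(k(p(a), p(k(0, p(0))))))   [R5 at 1.1.1]
3. p(p(k(p(a), p(k(0, p(0))))))  →  p(p(k(p(a), p(0))))   [R7 at 1.1.2.1]
4. p(p(k(p(a), p(0))))  →  p(p(p(a)))   [R7 at 1.1]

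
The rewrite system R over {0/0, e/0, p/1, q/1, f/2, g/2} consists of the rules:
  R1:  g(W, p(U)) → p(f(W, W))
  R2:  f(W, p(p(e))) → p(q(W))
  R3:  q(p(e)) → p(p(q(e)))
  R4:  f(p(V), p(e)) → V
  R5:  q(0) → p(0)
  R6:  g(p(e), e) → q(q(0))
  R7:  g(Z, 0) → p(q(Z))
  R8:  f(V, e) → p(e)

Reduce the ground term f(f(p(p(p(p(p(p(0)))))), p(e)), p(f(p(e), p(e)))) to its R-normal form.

p(p(p(p(0))))

1. f(f(p(p(p(p(p(p(0)))))), p(e)), p(f(p(e), p(e))))  →  f(p(p(p(p(p(0))))), p(f(p(e), p(e))))   [R4 at 1]
2. f(p(p(p(p(p(0))))), p(f(p(e), p(e))))  →  f(p(p(p(p(p(0))))), p(e))   [R4 at 2.1]
3. f(p(p(p(p(p(0))))), p(e))  →  p(p(p(p(0))))   [R4 at ε]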